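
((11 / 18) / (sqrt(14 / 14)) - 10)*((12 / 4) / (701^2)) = -169 / 2948406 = -0.00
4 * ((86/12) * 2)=172/3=57.33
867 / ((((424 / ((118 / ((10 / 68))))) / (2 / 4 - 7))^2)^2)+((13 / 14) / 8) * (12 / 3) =175426132527740965429 / 8837338720000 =19850561.13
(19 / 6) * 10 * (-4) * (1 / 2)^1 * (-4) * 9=2280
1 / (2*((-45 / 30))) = -1 / 3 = -0.33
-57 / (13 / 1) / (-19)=3 / 13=0.23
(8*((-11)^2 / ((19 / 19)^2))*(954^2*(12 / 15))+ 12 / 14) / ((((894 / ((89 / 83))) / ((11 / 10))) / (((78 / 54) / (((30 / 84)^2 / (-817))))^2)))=15010612451098396380248 / 188578125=79598906029521.70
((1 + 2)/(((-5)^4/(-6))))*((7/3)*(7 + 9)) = -672/625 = -1.08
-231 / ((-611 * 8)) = 231 / 4888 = 0.05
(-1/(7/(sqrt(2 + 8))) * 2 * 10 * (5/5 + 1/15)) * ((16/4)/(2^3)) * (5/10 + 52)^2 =-4200 * sqrt(10) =-13281.57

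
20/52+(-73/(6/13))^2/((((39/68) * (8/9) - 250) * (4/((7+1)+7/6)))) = -229.40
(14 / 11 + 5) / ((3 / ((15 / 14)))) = 345 / 154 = 2.24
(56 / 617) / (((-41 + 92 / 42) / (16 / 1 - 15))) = -1176 / 502855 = -0.00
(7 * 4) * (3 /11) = 84 /11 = 7.64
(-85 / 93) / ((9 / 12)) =-340 / 279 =-1.22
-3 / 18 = -0.17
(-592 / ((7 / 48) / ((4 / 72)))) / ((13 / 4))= -18944 / 273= -69.39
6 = 6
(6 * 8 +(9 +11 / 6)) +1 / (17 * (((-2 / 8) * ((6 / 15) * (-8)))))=12017 / 204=58.91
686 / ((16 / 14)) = 2401 / 4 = 600.25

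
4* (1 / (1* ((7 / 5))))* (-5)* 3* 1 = -300 / 7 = -42.86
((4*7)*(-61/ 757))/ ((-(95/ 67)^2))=7667212/ 6831925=1.12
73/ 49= 1.49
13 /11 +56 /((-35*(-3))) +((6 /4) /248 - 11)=-759377 /81840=-9.28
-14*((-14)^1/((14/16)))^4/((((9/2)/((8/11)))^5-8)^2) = -1008806316530991104/90278728214814395881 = -0.01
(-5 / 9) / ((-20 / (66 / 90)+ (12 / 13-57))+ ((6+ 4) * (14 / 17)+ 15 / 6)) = 24310 / 3177459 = 0.01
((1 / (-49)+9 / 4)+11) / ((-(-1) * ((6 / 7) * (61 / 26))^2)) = 438217 / 133956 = 3.27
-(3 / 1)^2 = -9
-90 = -90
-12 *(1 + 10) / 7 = -132 / 7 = -18.86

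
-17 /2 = -8.50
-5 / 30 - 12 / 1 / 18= -5 / 6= -0.83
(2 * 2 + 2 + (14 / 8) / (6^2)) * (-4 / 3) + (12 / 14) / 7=-7.94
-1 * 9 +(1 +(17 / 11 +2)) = -49 / 11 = -4.45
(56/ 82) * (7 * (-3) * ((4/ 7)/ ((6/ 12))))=-672/ 41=-16.39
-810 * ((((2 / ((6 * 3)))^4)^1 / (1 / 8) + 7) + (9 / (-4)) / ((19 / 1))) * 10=-85800275 / 1539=-55750.67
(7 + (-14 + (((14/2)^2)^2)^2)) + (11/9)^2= 466948435/81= 5764795.49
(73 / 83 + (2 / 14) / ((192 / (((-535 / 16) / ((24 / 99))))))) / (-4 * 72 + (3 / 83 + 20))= -3697657 / 1275387904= -0.00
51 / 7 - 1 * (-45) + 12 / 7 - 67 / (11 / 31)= -1483 / 11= -134.82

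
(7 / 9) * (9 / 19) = 7 / 19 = 0.37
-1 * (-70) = 70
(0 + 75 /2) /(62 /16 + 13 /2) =300 /83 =3.61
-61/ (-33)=1.85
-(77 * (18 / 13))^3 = -2662500456 / 2197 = -1211880.04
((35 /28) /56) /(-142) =-5 /31808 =-0.00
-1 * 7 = -7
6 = 6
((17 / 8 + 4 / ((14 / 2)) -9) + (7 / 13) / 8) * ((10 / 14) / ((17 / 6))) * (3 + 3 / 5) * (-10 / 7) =612900 / 75803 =8.09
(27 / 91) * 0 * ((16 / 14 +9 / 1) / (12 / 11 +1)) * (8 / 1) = 0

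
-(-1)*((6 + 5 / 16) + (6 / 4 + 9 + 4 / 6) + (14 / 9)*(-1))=2293 / 144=15.92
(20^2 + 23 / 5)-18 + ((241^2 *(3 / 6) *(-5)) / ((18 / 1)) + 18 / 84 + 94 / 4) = -9647179 / 1260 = -7656.49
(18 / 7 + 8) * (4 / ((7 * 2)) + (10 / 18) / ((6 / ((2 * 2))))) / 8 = 1147 / 1323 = 0.87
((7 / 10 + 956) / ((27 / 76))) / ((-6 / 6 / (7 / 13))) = -1450.04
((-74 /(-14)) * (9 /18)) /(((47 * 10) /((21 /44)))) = 111 /41360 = 0.00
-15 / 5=-3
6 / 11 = 0.55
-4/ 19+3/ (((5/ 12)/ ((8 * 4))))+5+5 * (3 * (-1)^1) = 20918/ 95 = 220.19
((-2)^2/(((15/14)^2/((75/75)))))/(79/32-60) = -3584/59175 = -0.06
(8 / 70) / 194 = 2 / 3395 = 0.00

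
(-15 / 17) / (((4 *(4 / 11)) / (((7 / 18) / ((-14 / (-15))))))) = -275 / 1088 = -0.25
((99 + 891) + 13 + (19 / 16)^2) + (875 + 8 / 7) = 3369951 / 1792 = 1880.55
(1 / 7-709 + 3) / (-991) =4941 / 6937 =0.71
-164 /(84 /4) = -164 /21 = -7.81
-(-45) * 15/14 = 675/14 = 48.21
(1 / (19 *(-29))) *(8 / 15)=-8 / 8265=-0.00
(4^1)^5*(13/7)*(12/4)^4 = 154038.86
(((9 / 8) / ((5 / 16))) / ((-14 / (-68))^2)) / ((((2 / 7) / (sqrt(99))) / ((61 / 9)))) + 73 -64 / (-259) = 18971 / 259 + 211548 * sqrt(11) / 35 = 20119.69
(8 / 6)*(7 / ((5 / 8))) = 224 / 15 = 14.93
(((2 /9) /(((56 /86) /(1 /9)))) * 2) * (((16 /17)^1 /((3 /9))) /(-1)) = -688 /3213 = -0.21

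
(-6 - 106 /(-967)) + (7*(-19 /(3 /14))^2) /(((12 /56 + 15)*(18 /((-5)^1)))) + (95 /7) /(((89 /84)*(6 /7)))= -1478478087862 /1484844939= -995.71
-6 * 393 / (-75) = 31.44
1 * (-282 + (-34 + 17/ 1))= -299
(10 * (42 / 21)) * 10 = 200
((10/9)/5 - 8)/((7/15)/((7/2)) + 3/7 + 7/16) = -7.78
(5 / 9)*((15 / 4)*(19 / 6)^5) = 61902475 / 93312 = 663.39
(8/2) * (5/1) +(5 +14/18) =25.78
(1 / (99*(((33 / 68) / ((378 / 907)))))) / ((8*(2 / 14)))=833 / 109747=0.01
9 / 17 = 0.53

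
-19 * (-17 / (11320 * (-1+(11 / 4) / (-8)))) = -1292 / 60845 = -0.02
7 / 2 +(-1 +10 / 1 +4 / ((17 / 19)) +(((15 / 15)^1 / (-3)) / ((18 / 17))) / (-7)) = 17.02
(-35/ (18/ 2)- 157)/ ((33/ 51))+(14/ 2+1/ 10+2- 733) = -962821/ 990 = -972.55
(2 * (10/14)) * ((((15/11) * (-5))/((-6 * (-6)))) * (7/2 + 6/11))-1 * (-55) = 547895/10164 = 53.91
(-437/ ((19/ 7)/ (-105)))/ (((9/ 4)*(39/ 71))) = 1600340/ 117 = 13678.12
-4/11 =-0.36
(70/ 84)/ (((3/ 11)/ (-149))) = -8195/ 18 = -455.28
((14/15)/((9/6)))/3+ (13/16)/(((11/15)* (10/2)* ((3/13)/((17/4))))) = 4.29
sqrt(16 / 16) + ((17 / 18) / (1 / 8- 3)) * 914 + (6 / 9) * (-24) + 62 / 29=-313.11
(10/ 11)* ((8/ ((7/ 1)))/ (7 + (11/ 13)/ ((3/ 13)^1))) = 15/ 154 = 0.10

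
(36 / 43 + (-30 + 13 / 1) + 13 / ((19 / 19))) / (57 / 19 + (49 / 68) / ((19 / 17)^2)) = -196384 / 222095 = -0.88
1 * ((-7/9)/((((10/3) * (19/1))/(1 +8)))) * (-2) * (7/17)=0.09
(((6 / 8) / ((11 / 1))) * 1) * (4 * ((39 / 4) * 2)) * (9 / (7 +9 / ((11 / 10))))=1053 / 334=3.15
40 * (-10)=-400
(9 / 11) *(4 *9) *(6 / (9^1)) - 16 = 40 / 11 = 3.64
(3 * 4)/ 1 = 12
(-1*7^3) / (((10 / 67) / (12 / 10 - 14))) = 735392 / 25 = 29415.68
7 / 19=0.37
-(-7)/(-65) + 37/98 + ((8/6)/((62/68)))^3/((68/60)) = 5173677361/1707918030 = 3.03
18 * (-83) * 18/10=-13446/5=-2689.20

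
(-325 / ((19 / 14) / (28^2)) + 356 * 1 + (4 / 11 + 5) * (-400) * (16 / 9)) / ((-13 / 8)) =2877260512 / 24453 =117664.93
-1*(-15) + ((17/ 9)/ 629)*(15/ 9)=15.01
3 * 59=177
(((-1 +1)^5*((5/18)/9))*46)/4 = 0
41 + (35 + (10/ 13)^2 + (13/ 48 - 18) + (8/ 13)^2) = 480565/ 8112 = 59.24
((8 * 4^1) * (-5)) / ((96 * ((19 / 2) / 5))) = -50 / 57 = -0.88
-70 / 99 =-0.71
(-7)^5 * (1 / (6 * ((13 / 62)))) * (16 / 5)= -8336272 / 195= -42750.11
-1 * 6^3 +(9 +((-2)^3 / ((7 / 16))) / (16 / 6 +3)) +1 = -24898 / 119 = -209.23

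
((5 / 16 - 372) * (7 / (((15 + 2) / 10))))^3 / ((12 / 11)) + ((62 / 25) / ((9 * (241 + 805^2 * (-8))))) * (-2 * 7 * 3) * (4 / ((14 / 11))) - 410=-3286190355.58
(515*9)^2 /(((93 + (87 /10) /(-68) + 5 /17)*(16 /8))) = 7304296500 /63353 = 115295.20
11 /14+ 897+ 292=16657 /14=1189.79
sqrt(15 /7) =sqrt(105) /7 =1.46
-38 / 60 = -19 / 30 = -0.63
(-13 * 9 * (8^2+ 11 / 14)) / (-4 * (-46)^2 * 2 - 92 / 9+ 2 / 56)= 1910142 / 4268423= 0.45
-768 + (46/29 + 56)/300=-667993/870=-767.81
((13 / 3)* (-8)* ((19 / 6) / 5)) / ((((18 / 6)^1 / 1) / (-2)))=1976 / 135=14.64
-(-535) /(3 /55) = 29425 /3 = 9808.33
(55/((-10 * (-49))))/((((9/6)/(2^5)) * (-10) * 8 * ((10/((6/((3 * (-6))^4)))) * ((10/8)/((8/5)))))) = -44/200930625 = -0.00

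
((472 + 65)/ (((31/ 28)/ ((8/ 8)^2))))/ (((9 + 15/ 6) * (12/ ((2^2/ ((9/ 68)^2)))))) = 46350976/ 57753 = 802.57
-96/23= -4.17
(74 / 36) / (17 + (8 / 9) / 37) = 1369 / 11338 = 0.12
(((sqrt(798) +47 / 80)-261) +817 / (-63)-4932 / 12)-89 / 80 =-1727443 / 2520 +sqrt(798) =-657.24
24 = 24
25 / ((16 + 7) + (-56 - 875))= -0.03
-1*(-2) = 2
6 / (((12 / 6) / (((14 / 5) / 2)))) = 21 / 5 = 4.20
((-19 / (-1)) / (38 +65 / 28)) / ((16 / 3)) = 399 / 4516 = 0.09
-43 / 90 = -0.48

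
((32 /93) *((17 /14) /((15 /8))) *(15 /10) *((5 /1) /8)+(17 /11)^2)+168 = 13438123 /78771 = 170.60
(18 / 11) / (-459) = -2 / 561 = -0.00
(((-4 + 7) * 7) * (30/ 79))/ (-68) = -315/ 2686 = -0.12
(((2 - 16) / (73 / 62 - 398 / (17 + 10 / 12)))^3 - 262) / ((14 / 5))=-1052343785924209 / 11258902960025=-93.47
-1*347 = -347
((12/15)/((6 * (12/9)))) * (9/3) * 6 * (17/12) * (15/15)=51/20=2.55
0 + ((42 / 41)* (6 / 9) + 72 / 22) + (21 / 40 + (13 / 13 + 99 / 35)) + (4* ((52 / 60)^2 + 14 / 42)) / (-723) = 34113967759 / 4108519800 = 8.30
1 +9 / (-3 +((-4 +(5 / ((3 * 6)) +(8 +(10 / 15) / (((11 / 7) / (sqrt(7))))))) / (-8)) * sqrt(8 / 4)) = -1.28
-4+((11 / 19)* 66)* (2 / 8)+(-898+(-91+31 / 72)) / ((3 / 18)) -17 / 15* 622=-2519703 / 380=-6630.80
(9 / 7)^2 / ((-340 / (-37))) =2997 / 16660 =0.18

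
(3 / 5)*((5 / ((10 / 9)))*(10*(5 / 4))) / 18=15 / 8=1.88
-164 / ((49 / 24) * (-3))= 1312 / 49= 26.78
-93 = -93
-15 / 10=-3 / 2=-1.50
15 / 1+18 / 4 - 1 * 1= 37 / 2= 18.50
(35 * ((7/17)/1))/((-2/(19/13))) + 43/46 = -48781/5083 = -9.60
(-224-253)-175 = -652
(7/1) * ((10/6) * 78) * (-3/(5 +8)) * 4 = -840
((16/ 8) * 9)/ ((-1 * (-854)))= 9/ 427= 0.02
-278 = -278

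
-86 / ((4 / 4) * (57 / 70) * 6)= -17.60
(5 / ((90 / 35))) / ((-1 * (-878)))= 35 / 15804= 0.00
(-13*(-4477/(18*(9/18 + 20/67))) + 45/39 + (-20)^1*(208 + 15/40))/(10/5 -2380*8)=2930833/476673444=0.01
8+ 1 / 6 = 49 / 6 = 8.17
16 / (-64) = -1 / 4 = -0.25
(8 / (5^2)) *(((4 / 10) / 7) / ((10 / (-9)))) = -0.02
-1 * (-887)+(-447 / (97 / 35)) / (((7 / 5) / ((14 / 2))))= 7814 / 97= 80.56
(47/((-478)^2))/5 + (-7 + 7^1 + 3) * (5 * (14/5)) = 42.00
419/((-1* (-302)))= 419/302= 1.39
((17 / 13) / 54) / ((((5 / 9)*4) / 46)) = 391 / 780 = 0.50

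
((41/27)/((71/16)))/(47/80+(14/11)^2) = 6350080/40960539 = 0.16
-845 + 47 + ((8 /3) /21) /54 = -1357394 /1701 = -798.00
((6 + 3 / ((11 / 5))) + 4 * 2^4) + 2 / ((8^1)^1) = 3151 / 44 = 71.61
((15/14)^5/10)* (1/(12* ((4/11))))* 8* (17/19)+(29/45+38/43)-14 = -968108897867/79092397440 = -12.24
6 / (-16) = -3 / 8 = -0.38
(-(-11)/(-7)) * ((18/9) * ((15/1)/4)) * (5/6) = -275/28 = -9.82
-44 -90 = -134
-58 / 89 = -0.65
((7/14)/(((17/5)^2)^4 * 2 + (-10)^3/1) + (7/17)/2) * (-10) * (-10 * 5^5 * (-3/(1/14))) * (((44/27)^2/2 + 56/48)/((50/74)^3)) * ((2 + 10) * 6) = -1632307062058292931640/1037408075973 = -1573447421.38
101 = 101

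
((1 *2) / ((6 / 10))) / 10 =1 / 3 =0.33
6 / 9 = 2 / 3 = 0.67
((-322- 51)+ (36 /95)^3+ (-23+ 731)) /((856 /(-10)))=-287267281 /73391300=-3.91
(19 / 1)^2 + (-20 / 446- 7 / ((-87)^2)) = 609249956 / 1687887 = 360.95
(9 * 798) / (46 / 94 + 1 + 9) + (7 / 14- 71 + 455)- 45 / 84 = 14751755 / 13804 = 1068.66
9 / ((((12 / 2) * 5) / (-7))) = -21 / 10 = -2.10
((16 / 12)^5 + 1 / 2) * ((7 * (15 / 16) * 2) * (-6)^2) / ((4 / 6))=80185 / 24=3341.04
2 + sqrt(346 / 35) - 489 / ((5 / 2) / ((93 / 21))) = -30248 / 35 + sqrt(12110) / 35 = -861.08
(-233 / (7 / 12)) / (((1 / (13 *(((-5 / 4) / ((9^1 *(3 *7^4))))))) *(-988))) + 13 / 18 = 8301493 / 11495988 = 0.72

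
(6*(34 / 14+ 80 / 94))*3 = 19422 / 329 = 59.03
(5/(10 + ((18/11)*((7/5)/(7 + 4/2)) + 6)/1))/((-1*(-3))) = 275/2682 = 0.10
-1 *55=-55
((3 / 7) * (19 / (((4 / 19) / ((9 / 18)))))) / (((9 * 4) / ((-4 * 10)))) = -1805 / 84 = -21.49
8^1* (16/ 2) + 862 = 926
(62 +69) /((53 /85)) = 11135 /53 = 210.09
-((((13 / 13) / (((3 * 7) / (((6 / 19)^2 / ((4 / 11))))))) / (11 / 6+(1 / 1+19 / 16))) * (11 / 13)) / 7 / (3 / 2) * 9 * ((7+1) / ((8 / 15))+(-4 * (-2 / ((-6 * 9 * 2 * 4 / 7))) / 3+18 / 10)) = -536272 / 13586235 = -0.04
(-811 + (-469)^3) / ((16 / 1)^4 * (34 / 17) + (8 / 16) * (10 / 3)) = -787.06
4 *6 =24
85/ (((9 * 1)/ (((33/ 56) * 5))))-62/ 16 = 23.95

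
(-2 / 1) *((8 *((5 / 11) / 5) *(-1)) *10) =160 / 11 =14.55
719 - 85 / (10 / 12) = 617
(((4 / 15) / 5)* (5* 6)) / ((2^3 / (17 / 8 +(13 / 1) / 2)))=69 / 40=1.72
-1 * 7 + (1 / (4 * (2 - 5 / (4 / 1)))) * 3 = -6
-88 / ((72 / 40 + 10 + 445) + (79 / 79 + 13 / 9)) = -0.19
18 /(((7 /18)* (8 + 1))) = 36 /7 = 5.14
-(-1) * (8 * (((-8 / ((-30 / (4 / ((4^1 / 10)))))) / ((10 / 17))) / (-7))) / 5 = -1.04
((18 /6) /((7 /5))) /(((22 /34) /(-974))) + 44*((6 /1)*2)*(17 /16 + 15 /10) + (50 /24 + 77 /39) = -7481581 /4004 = -1868.53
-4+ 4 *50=196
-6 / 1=-6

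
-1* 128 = -128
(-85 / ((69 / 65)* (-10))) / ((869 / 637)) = 703885 / 119922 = 5.87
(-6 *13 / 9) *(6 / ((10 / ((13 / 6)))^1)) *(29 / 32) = -4901 / 480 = -10.21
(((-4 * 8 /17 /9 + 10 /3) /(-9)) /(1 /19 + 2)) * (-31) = 281542 /53703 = 5.24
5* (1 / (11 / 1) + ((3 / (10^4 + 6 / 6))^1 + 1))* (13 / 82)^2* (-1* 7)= -710066175 / 739713964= -0.96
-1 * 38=-38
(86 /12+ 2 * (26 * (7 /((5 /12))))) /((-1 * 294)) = -26423 /8820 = -3.00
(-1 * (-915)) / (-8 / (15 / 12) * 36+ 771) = 1525 / 901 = 1.69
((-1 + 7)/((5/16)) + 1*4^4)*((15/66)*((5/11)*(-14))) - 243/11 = -50833/121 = -420.11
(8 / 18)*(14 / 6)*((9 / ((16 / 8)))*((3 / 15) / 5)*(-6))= -28 / 25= -1.12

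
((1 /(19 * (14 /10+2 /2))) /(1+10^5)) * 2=5 /11400114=0.00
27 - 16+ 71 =82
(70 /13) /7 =10 /13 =0.77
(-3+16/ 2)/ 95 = 0.05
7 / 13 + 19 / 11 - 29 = -3823 / 143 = -26.73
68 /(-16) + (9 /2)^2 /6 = -7 /8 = -0.88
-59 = -59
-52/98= -26/49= -0.53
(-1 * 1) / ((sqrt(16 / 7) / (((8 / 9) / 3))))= -2 * sqrt(7) / 27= -0.20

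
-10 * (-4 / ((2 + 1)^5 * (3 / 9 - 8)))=-40 / 1863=-0.02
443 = 443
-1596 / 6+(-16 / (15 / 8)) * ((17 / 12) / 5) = -60394 / 225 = -268.42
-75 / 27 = -25 / 9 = -2.78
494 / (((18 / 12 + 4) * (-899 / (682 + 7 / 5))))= -3375996 / 49445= -68.28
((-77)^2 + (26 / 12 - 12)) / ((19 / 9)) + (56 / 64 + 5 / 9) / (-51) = 195614663 / 69768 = 2803.79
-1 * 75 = -75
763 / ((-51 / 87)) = -1301.59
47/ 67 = 0.70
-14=-14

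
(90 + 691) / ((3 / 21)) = 5467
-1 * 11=-11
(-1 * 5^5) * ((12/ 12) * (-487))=1521875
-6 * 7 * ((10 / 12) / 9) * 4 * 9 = -140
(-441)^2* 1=194481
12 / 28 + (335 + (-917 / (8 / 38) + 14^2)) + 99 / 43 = -4601711 / 1204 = -3822.02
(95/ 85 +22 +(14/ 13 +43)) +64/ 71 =1068494/ 15691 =68.10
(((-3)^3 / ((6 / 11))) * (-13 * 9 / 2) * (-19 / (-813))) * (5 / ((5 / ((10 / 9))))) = 40755 / 542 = 75.19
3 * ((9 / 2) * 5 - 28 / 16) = 249 / 4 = 62.25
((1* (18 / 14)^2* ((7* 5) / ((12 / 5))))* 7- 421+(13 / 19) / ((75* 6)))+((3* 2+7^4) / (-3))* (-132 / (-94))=-1108245503 / 803700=-1378.93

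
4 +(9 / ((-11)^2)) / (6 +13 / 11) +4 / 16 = 14809 / 3476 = 4.26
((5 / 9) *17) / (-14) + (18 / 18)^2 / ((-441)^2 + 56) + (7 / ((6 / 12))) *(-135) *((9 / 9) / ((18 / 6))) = -2208411797 / 3501666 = -630.67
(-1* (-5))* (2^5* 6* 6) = 5760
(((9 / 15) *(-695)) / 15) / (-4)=139 / 20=6.95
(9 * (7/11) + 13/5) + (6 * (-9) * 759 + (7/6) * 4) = -6760546/165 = -40973.01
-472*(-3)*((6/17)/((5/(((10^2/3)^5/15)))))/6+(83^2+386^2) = 189443960935/4131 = 45859104.56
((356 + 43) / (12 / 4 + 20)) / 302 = 399 / 6946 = 0.06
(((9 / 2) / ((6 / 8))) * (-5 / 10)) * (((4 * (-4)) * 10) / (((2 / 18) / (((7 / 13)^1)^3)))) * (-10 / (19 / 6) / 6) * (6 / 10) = -8890560 / 41743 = -212.98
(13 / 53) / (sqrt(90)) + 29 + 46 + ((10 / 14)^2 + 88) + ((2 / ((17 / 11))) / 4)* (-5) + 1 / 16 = 13* sqrt(10) / 1590 + 2158537 / 13328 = 161.98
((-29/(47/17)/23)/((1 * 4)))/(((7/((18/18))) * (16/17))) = -8381/484288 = -0.02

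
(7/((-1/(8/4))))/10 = -7/5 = -1.40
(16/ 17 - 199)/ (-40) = 3367/ 680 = 4.95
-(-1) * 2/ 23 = 2/ 23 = 0.09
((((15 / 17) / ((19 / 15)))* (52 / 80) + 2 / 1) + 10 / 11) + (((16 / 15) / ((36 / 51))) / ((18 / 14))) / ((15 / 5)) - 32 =-487746163 / 17267580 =-28.25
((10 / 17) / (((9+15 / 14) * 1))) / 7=20 / 2397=0.01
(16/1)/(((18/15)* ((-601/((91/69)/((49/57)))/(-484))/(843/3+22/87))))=117008800480/25254621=4633.16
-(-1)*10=10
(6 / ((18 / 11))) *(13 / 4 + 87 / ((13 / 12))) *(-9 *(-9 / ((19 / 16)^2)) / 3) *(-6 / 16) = -10323720 / 4693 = -2199.81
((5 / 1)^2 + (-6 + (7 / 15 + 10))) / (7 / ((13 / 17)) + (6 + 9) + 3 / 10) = 676 / 561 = 1.20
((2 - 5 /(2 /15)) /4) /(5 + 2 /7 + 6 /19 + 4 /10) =-47215 /31928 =-1.48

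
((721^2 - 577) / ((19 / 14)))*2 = 14539392 / 19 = 765231.16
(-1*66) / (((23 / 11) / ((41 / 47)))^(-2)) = -7011366 / 18491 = -379.18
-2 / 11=-0.18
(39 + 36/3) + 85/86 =51.99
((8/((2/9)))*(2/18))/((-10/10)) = -4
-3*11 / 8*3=-99 / 8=-12.38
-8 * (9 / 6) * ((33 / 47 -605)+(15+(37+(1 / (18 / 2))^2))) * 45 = 42051020 / 141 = 298234.18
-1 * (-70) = 70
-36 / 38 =-18 / 19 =-0.95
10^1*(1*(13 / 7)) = 130 / 7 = 18.57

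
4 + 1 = 5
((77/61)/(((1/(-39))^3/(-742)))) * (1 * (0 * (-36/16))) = 0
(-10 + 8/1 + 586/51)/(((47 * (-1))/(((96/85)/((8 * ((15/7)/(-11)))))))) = 149072/1018725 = 0.15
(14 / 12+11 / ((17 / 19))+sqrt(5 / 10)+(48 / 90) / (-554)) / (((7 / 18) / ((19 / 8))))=171*sqrt(2) / 56+108383733 / 1318520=86.52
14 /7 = 2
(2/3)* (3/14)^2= 0.03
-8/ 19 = -0.42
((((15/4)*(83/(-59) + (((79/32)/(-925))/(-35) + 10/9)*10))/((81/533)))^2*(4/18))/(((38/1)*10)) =80977145442078363437089/2414416362611936256000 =33.54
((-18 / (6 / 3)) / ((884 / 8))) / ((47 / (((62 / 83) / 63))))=-124 / 6034847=-0.00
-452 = -452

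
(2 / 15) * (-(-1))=2 / 15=0.13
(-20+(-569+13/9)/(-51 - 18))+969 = 594437/621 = 957.23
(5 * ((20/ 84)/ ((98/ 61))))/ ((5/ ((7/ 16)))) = 305/ 4704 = 0.06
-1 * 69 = -69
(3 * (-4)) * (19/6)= -38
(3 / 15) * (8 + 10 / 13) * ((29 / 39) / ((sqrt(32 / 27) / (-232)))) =-95874 * sqrt(6) / 845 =-277.92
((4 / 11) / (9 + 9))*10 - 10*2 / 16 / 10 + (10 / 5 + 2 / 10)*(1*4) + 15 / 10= 10.38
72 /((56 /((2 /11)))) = 18 /77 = 0.23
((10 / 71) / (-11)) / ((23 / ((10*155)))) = -15500 / 17963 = -0.86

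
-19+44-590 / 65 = 207 / 13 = 15.92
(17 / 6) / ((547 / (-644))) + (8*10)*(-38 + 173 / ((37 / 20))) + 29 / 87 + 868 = 322169177 / 60717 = 5306.08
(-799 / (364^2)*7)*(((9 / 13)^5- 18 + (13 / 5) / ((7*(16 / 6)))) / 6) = 490133918609 / 3935586986240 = 0.12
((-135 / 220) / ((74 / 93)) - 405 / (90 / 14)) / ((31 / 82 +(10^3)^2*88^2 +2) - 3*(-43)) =-8513199 / 1033793041538444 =-0.00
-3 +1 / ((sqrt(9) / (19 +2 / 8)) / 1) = 41 / 12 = 3.42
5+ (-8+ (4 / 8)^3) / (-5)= 263 / 40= 6.58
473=473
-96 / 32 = -3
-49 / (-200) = 49 / 200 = 0.24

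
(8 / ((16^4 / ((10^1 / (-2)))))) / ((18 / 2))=-5 / 73728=-0.00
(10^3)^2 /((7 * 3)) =1000000 /21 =47619.05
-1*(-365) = 365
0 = 0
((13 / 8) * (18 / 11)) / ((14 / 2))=117 / 308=0.38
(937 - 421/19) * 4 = 69528/19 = 3659.37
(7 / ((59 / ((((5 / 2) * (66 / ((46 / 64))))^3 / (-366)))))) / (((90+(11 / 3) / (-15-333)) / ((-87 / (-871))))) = -15597978181632000 / 3583238135207107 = -4.35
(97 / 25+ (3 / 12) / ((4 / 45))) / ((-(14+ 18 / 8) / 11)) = -29447 / 6500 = -4.53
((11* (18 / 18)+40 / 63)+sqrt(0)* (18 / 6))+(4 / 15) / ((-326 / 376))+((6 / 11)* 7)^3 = 4578161953 / 68340195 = 66.99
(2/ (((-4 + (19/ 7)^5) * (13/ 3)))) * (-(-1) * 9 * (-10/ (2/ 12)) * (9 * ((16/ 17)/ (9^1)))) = -290424960/ 177453497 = -1.64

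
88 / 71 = 1.24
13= 13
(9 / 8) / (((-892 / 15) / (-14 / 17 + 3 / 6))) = 1485 / 242624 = 0.01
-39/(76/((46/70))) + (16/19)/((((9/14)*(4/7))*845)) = -0.33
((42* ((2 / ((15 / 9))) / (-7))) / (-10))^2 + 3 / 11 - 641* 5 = -22028936 / 6875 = -3204.21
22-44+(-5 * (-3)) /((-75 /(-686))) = 576 /5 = 115.20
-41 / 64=-0.64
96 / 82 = 48 / 41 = 1.17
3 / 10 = 0.30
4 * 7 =28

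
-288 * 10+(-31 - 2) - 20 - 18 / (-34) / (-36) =-199445 / 68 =-2933.01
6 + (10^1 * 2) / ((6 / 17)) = 188 / 3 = 62.67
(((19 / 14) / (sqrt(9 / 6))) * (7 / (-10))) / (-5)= 19 * sqrt(6) / 300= 0.16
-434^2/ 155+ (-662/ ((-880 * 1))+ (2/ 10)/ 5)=-2671697/ 2200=-1214.41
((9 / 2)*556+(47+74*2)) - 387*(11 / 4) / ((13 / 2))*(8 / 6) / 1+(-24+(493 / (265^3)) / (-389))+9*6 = 236090207342216 / 94108873625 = 2508.69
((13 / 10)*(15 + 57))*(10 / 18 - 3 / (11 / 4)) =-50.11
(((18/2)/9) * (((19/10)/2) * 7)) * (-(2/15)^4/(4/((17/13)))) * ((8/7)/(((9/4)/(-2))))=20672/29615625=0.00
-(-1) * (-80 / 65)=-16 / 13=-1.23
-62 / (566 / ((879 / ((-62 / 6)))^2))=-6953769 / 8773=-792.63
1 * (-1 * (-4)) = 4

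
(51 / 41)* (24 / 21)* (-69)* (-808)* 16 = 363949056 / 287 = 1268115.18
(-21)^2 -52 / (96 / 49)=9947 / 24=414.46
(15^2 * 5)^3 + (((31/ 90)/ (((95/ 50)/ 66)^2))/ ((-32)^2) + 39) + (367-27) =65792267531587/ 46208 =1423828504.41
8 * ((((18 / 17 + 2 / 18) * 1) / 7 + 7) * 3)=61408 / 357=172.01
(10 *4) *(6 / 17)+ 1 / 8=1937 / 136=14.24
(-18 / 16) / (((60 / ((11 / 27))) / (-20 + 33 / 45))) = 3179 / 21600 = 0.15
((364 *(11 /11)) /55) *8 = 52.95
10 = 10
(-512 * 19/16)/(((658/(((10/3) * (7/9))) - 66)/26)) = -79040/939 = -84.17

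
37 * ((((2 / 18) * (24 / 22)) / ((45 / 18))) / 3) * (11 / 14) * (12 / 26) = 296 / 1365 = 0.22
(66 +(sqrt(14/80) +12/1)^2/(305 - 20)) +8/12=67.21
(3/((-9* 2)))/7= -1/42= -0.02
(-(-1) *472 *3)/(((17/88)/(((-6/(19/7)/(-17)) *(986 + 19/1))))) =5259703680/5491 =957877.20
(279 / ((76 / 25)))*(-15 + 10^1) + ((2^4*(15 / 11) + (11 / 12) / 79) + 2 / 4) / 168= -2181426965 / 4755168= -458.75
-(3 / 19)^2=-9 / 361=-0.02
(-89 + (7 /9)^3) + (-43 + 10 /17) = -1622755 /12393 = -130.94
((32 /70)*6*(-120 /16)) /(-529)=144 /3703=0.04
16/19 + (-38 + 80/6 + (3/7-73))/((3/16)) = -619760/1197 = -517.76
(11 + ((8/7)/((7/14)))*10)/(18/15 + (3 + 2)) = 1185/217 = 5.46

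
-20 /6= -10 /3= -3.33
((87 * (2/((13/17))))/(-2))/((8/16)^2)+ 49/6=-34859/78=-446.91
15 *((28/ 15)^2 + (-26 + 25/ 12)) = -18389/ 60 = -306.48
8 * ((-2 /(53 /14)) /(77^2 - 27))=-112 /156403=-0.00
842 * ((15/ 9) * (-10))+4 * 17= -41896/ 3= -13965.33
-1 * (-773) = 773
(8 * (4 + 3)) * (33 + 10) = 2408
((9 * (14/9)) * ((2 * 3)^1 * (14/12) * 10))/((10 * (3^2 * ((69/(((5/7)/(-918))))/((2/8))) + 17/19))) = -9310/303281411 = -0.00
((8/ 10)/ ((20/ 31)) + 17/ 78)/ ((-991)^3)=-0.00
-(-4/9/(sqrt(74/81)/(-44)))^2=-15488/37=-418.59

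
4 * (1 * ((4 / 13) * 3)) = 48 / 13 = 3.69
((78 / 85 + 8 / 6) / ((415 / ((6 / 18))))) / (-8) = -287 / 1269900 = -0.00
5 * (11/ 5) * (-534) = -5874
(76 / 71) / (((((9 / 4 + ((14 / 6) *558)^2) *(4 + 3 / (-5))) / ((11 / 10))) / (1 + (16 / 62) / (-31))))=1593416 / 7865261999775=0.00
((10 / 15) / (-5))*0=0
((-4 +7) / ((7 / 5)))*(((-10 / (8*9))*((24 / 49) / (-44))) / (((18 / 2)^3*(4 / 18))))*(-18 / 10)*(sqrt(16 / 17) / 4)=-5*sqrt(17) / 2309076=-0.00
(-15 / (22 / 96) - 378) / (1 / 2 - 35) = 3252 / 253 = 12.85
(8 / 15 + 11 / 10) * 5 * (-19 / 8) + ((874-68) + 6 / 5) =189073 / 240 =787.80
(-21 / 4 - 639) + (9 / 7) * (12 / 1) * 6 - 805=-1356.68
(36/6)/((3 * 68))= 1/34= 0.03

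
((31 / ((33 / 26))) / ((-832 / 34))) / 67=-527 / 35376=-0.01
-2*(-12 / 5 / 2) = 12 / 5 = 2.40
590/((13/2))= 90.77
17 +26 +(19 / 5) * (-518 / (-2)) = 5136 / 5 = 1027.20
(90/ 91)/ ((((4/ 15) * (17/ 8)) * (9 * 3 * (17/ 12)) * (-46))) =-600/ 604877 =-0.00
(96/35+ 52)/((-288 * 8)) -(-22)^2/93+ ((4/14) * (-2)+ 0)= -3624449/624960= -5.80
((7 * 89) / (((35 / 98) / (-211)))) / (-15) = 1840342 / 75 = 24537.89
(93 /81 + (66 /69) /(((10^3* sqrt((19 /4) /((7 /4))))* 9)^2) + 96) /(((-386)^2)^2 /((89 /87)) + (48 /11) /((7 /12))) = 11782887155027681 /2632059222152003928000000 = 0.00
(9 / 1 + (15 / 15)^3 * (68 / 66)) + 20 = 991 / 33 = 30.03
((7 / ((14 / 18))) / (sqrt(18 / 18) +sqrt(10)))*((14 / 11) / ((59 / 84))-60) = 37764 / 649-37764*sqrt(10) / 649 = -125.82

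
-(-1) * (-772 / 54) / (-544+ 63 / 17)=0.03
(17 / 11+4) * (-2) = -122 / 11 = -11.09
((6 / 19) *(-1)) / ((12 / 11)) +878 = 33353 / 38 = 877.71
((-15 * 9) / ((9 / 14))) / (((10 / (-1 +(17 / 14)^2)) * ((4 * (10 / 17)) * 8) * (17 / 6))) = -837 / 4480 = -0.19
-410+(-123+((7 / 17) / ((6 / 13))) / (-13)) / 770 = -32213953 / 78540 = -410.16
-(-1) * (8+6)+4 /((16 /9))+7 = 93 /4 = 23.25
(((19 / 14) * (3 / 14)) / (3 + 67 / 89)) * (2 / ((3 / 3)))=5073 / 32732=0.15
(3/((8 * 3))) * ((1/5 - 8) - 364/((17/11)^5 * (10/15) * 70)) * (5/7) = -2201979/2839714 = -0.78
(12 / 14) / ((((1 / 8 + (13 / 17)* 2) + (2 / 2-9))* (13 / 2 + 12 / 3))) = -544 / 42287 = -0.01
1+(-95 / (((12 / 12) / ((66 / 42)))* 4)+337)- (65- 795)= 28859 / 28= 1030.68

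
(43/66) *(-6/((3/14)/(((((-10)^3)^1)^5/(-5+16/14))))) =-4214000000000000000/891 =-4729517396184062.85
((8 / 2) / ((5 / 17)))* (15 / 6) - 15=19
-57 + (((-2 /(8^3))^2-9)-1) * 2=-2523135 /32768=-77.00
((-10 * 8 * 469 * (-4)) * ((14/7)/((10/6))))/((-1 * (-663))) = 60032/221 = 271.64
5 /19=0.26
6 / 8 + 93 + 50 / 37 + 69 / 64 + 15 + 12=291689 / 2368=123.18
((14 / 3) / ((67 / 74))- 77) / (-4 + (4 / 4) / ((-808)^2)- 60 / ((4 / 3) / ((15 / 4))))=9428009024 / 22669233255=0.42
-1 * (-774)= 774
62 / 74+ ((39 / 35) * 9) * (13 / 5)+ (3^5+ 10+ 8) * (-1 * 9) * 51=-775524269 / 6475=-119772.09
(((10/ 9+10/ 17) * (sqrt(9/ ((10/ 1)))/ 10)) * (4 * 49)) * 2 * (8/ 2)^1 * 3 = 20384 * sqrt(10)/ 85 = 758.35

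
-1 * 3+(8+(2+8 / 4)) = 9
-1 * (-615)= 615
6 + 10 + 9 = 25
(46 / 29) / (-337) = -0.00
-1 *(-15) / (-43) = -15 / 43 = -0.35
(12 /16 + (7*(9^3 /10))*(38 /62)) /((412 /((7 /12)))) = 453551 /1021760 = 0.44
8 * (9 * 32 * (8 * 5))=92160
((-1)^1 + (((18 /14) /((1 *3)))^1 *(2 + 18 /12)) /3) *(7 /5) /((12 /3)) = -7 /40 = -0.18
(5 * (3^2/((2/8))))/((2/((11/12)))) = 165/2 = 82.50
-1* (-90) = 90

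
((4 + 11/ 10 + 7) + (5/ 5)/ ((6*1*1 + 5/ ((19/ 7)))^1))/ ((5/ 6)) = 14.67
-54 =-54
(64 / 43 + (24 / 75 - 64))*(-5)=310.96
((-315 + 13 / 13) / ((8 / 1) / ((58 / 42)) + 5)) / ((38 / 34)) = -154802 / 5947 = -26.03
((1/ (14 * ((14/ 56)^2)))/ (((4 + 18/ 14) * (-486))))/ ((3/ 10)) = -40/ 26973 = -0.00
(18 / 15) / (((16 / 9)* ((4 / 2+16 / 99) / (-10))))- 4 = -6097 / 856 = -7.12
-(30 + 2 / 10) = -151 / 5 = -30.20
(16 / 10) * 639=5112 / 5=1022.40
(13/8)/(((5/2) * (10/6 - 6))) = -3/20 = -0.15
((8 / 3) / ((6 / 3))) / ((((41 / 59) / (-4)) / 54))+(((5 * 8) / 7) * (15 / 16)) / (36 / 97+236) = -414.42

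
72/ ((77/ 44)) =288/ 7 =41.14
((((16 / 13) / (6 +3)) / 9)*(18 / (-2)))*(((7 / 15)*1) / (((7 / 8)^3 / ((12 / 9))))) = -32768 / 257985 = -0.13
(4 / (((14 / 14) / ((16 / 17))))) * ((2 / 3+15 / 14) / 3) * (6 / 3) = 4672 / 1071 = 4.36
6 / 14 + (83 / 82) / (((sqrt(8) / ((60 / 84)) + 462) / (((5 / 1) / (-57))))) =2075 * sqrt(2) / 1781364228 + 254366479 / 593788076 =0.43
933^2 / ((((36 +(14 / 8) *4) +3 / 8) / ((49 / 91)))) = 48747384 / 4511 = 10806.34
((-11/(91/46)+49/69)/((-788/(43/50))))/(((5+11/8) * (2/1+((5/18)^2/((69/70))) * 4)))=7071651/19699621760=0.00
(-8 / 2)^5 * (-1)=1024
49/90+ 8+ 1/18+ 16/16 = 48/5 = 9.60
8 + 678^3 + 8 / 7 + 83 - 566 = 2181656947 / 7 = 311665278.14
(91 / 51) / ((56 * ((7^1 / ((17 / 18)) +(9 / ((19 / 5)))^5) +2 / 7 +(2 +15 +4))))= 225325009 / 729953399040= 0.00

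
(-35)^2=1225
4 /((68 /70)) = 70 /17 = 4.12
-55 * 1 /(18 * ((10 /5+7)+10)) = -55 /342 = -0.16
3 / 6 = 0.50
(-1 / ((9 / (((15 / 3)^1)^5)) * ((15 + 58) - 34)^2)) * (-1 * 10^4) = 31250000 / 13689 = 2282.85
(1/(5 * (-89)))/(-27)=1/12015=0.00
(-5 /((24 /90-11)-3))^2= 5625 /42436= 0.13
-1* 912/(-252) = 76/21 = 3.62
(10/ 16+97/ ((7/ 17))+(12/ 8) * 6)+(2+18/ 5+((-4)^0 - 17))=65743/ 280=234.80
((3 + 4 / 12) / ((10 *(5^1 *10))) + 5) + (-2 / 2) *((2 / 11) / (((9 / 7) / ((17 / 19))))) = 458977 / 94050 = 4.88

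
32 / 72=4 / 9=0.44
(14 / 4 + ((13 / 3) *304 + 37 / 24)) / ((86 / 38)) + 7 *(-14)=167289 / 344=486.31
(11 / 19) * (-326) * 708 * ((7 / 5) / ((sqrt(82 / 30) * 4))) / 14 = -317361 * sqrt(615) / 3895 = -2020.62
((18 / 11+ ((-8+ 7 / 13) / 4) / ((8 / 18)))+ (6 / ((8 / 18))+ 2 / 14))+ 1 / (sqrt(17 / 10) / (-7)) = 177491 / 16016 - 7 *sqrt(170) / 17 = 5.71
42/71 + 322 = 22904/71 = 322.59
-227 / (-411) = 227 / 411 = 0.55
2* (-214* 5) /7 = -2140 /7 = -305.71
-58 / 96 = -0.60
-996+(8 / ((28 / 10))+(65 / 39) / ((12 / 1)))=-250237 / 252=-993.00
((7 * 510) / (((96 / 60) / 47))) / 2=419475 / 8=52434.38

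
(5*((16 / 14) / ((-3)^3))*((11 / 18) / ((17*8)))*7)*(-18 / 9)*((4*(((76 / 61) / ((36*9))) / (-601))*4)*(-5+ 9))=-66880 / 12267173871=-0.00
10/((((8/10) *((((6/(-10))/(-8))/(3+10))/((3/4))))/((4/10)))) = 650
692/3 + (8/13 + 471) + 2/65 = 136951/195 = 702.31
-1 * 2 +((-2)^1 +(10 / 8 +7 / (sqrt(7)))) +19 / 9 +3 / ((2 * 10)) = -22 / 45 +sqrt(7) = 2.16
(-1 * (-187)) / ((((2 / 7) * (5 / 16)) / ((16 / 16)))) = 10472 / 5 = 2094.40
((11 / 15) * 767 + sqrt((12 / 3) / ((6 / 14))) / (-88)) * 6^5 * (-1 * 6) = -131212224 / 5 + 3888 * sqrt(21) / 11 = -26240825.07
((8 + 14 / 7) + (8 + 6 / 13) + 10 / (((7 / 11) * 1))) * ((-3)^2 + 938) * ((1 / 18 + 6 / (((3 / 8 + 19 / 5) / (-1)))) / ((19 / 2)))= -12231291010 / 2598687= -4706.72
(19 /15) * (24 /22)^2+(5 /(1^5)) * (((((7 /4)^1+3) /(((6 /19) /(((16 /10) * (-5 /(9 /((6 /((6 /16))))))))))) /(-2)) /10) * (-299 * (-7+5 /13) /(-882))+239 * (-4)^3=-111041481556 /7203735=-15414.43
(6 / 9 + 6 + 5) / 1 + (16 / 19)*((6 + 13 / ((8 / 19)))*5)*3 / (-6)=-3760 / 57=-65.96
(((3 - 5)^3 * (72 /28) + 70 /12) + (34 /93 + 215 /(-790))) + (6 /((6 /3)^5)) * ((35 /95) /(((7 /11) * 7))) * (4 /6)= -114399503 /7817208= -14.63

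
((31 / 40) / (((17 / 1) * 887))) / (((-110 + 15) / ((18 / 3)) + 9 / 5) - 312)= -93 / 589950796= -0.00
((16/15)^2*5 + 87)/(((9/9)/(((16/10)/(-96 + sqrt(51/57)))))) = -20287744/13131525 - 33368*sqrt(323)/39394575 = -1.56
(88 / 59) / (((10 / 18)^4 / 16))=9237888 / 36875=250.52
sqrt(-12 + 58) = sqrt(46) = 6.78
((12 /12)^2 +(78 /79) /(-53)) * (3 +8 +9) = 82180 /4187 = 19.63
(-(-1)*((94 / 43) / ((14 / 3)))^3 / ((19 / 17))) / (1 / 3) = 142964271 / 518147119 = 0.28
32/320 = 0.10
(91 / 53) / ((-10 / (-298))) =13559 / 265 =51.17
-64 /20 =-16 /5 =-3.20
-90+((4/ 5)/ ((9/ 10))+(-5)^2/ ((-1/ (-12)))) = 1898/ 9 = 210.89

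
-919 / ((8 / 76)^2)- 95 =-332139 / 4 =-83034.75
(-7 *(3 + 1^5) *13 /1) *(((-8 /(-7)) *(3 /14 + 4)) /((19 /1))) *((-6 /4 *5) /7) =92040 /931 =98.86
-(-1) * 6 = 6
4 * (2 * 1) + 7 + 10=25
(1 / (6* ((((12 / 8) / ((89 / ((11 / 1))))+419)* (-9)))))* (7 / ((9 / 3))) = -623 / 6043815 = -0.00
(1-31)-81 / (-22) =-579 / 22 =-26.32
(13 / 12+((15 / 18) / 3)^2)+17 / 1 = 1471 / 81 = 18.16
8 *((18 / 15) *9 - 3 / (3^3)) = 3848 / 45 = 85.51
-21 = -21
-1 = -1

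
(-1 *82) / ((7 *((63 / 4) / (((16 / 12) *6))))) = -2624 / 441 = -5.95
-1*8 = -8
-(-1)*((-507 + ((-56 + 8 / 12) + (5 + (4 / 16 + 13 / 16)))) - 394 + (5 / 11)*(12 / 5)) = -501167 / 528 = -949.18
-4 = -4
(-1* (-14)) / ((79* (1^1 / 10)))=140 / 79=1.77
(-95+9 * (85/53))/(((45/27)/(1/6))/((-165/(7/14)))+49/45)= -1056825/13886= -76.11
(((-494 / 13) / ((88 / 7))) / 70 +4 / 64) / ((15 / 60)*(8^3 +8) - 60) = 17 / 61600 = 0.00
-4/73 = -0.05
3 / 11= 0.27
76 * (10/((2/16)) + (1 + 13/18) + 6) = 6666.89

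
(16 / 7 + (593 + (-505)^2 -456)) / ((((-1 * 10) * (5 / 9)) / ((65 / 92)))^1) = -20897955 / 644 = -32450.24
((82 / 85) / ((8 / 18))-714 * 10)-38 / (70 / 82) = -8546989 / 1190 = -7182.34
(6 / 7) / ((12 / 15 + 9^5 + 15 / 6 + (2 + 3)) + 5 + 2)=20 / 1378167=0.00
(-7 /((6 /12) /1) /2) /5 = -7 /5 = -1.40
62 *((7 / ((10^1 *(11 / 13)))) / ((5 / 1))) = 2821 / 275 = 10.26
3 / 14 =0.21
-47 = -47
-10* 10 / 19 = -100 / 19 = -5.26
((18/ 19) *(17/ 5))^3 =28652616/ 857375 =33.42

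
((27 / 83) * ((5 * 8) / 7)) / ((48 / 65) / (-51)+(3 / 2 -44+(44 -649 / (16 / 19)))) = -19094400 / 7901304271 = -0.00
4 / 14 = 0.29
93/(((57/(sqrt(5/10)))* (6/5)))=155* sqrt(2)/228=0.96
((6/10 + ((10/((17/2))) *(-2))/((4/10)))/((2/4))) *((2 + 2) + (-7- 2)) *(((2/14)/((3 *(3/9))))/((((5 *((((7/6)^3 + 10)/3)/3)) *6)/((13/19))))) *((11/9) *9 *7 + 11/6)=298177308/28296415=10.54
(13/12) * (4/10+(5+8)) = 871/60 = 14.52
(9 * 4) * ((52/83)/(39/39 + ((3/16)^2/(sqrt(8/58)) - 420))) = -205617364992/3819847616105 - 8626176 * sqrt(29)/3819847616105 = -0.05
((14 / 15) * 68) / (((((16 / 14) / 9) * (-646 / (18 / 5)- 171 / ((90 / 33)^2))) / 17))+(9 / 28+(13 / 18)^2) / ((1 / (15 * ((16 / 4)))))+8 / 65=19546302292 / 2238216435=8.73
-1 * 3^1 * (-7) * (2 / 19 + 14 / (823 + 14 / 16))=107170 / 41743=2.57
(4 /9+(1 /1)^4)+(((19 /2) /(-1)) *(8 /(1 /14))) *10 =-95747 /9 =-10638.56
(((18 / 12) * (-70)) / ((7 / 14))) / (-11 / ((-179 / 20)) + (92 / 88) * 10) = -82698 / 4601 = -17.97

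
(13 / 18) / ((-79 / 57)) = -247 / 474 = -0.52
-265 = -265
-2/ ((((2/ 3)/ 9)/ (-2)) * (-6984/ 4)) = -3/ 97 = -0.03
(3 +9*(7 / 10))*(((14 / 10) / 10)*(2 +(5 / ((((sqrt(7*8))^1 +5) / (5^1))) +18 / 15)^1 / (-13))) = 93849 / 32500-21*sqrt(14) / 130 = 2.28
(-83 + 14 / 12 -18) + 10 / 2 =-569 / 6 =-94.83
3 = 3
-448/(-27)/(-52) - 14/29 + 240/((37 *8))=3376/376623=0.01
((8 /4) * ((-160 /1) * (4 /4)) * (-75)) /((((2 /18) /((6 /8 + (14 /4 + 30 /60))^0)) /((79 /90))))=189600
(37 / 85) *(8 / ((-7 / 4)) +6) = 74 / 119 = 0.62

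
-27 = -27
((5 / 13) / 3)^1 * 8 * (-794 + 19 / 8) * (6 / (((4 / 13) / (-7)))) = 221655 / 2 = 110827.50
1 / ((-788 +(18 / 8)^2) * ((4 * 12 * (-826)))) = 1 / 31041906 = 0.00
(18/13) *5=90/13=6.92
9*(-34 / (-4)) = 153 / 2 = 76.50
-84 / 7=-12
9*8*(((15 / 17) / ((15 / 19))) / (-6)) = -228 / 17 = -13.41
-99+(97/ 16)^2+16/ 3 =-43709/ 768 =-56.91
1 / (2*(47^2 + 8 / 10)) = 5 / 22098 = 0.00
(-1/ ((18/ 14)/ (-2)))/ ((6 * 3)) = 7/ 81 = 0.09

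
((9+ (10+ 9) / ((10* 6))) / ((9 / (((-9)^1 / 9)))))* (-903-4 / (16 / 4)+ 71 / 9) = 901667 / 972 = 927.64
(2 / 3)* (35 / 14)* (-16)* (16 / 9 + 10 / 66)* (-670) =10237600 / 297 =34470.03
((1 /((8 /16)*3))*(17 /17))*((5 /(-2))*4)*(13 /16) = -65 /12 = -5.42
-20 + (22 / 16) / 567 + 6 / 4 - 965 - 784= -8017369 / 4536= -1767.50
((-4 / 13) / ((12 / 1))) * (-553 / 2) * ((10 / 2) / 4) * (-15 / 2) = -13825 / 208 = -66.47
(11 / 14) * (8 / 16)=11 / 28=0.39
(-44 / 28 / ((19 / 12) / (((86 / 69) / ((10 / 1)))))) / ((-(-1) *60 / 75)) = -473 / 3059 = -0.15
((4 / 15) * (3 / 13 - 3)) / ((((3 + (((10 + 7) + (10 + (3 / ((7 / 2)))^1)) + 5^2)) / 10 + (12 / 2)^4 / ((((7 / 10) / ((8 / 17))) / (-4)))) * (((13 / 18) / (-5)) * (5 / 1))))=-205632 / 699753457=-0.00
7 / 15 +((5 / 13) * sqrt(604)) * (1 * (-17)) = 7 / 15 - 170 * sqrt(151) / 13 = -160.23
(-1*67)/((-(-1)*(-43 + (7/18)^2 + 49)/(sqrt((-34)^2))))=-738072/1993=-370.33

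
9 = 9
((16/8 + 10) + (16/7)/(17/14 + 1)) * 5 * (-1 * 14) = -28280/31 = -912.26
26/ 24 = 13/ 12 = 1.08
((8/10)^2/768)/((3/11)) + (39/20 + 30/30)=10631/3600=2.95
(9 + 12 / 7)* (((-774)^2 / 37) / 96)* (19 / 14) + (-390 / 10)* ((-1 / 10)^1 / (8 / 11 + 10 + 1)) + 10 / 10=15303469917 / 6236720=2453.77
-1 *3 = -3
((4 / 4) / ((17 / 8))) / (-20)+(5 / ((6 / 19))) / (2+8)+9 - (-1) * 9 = 19951 / 1020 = 19.56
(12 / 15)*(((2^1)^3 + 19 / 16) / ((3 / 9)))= 441 / 20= 22.05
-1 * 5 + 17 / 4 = -3 / 4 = -0.75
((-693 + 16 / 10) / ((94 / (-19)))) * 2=65683 / 235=279.50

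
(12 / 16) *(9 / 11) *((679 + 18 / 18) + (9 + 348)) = 27999 / 44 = 636.34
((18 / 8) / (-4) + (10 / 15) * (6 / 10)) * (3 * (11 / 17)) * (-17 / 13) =33 / 80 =0.41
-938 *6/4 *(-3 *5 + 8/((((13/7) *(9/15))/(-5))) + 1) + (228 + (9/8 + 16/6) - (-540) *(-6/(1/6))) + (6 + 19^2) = 16025719/312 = 51364.48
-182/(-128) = 91/64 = 1.42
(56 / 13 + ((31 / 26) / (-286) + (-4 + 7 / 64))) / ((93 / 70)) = 573125 / 1844128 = 0.31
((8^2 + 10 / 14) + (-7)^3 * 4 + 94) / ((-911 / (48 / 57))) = 7152 / 6377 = 1.12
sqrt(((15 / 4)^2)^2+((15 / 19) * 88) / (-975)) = sqrt(77186693545) / 19760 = 14.06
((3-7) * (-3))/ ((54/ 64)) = 128/ 9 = 14.22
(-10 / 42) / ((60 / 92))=-23 / 63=-0.37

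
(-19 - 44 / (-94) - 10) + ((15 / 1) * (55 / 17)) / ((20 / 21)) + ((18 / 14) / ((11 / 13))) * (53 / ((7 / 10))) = 236812473 / 1722644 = 137.47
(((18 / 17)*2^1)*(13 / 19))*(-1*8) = -3744 / 323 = -11.59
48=48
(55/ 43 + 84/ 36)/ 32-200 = -412567/ 2064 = -199.89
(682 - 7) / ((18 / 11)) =825 / 2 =412.50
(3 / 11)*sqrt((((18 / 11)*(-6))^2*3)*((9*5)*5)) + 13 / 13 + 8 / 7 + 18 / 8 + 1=151 / 28 + 4860*sqrt(3) / 121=74.96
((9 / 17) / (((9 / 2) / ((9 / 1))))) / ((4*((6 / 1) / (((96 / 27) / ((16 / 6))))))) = 1 / 17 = 0.06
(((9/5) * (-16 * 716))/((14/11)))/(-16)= 35442/35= 1012.63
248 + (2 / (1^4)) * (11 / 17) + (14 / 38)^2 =1530751 / 6137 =249.43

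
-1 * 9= -9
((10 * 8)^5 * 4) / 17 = 13107200000 / 17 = 771011764.71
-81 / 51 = -27 / 17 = -1.59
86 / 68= 1.26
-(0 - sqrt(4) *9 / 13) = 18 / 13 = 1.38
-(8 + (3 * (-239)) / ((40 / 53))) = 37681 / 40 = 942.02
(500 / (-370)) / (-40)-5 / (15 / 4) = -577 / 444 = -1.30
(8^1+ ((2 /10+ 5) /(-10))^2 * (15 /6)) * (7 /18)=1687 /500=3.37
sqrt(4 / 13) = 2 * sqrt(13) / 13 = 0.55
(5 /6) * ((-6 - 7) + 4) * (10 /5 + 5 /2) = -135 /4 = -33.75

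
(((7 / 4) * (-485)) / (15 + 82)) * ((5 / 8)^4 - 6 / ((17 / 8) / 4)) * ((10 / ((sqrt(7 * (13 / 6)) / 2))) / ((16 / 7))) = 135766225 * sqrt(546) / 14483456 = 219.04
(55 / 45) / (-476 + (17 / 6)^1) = -22 / 8517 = -0.00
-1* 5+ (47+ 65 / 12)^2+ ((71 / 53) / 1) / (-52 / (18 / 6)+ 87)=4374570589 / 1595088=2742.53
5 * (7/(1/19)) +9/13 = 8654/13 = 665.69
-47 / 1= -47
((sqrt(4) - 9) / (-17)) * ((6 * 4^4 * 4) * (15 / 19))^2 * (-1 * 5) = -297271296000 / 6137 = -48439187.88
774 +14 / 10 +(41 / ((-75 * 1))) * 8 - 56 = 53627 / 75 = 715.03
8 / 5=1.60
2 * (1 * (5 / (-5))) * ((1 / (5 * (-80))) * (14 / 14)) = 1 / 200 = 0.00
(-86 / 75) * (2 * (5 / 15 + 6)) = -3268 / 225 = -14.52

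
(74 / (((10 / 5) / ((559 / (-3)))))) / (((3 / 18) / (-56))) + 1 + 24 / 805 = 2316497.03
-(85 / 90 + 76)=-1385 / 18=-76.94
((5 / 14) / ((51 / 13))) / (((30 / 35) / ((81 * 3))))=1755 / 68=25.81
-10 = -10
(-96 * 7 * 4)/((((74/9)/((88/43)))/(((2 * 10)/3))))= -7096320/1591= -4460.29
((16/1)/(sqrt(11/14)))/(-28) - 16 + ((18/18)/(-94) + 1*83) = 6297/94 - 4*sqrt(154)/77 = 66.34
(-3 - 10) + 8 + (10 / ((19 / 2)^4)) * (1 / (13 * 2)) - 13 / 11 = -115202884 / 18635903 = -6.18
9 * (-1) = -9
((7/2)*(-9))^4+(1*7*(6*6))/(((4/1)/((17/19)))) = 984616.43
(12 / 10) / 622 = 3 / 1555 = 0.00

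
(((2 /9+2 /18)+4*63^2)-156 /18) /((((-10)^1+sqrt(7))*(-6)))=47603*sqrt(7) /1674+238015 /837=359.60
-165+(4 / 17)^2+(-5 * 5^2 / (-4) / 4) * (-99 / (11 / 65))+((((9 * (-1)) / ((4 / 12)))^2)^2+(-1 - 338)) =2433919819 / 4624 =526366.74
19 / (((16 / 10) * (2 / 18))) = 855 / 8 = 106.88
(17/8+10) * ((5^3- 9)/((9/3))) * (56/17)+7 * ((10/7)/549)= 14413982/9333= 1544.41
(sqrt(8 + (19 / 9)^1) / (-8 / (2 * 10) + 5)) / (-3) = -0.23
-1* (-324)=324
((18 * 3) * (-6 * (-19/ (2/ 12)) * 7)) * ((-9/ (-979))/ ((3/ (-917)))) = -726533.76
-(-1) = 1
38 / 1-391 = -353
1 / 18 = 0.06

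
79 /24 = 3.29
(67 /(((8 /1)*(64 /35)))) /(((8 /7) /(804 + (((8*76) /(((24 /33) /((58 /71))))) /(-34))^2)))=4838.95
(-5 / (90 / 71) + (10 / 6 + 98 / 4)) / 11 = 200 / 99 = 2.02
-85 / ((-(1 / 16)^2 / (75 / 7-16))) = -805120 / 7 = -115017.14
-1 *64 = -64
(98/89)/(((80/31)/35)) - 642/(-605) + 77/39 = 301881211/16799640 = 17.97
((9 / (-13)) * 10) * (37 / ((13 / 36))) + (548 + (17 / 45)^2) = -55168859 / 342225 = -161.21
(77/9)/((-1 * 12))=-77/108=-0.71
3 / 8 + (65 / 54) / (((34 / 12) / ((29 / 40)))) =209 / 306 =0.68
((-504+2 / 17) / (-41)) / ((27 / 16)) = 137056 / 18819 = 7.28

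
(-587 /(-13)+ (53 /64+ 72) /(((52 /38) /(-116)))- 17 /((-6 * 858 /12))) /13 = -84130547 /178464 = -471.41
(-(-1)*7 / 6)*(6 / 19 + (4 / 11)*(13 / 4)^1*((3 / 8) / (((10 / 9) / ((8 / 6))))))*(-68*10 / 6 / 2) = -140539 / 2508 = -56.04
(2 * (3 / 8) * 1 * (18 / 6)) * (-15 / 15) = -9 / 4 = -2.25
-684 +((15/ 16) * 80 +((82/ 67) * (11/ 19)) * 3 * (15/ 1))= -734667/ 1273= -577.11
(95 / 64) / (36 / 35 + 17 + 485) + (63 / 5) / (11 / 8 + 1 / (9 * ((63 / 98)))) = 46016504891 / 5650821760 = 8.14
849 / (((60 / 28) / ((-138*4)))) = -1093512 / 5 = -218702.40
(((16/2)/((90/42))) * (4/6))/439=0.01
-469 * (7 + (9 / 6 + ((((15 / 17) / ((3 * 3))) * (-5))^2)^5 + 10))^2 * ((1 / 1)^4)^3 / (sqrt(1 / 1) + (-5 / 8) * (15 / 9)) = 18198995638381546163865696029175909606122 / 4723699556917681191875375141408667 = 3852699.65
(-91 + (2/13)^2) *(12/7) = -184500/1183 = -155.96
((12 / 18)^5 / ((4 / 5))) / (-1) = -40 / 243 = -0.16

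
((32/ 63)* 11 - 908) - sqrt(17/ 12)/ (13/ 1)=-56852/ 63 - sqrt(51)/ 78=-902.50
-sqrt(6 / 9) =-sqrt(6) / 3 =-0.82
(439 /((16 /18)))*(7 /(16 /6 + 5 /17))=1410507 /1208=1167.64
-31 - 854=-885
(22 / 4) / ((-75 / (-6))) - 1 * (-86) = 2161 / 25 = 86.44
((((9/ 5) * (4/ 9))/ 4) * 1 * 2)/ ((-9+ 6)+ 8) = 2/ 25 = 0.08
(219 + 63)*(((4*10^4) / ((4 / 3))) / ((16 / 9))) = 4758750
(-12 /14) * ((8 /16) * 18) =-54 /7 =-7.71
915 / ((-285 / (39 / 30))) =-793 / 190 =-4.17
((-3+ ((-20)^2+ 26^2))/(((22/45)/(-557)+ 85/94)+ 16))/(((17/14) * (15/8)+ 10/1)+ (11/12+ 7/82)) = 34827188669280/7285370049593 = 4.78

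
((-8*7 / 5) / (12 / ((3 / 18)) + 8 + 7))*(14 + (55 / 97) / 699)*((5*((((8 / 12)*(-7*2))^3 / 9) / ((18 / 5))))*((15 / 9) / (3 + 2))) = 2917455484160 / 38702427021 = 75.38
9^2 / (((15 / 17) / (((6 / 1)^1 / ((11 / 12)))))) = 33048 / 55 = 600.87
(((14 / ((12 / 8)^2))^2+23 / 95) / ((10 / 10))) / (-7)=-299783 / 53865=-5.57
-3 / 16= -0.19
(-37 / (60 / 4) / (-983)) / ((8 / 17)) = 629 / 117960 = 0.01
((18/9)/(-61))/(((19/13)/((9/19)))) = -234/22021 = -0.01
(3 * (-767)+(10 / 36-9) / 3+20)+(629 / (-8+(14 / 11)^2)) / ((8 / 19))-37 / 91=-38216163919 / 15174432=-2518.46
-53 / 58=-0.91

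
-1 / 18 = -0.06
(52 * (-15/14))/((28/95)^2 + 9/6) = -7039500/200501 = -35.11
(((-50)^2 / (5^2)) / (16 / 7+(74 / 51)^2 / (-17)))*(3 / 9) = 515865 / 33457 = 15.42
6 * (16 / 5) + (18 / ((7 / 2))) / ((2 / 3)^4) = 6333 / 140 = 45.24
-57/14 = -4.07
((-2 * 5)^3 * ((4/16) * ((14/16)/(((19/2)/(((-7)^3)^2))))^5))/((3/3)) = -47352336533208097710339703242875/1267762688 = -37351104415220096547233.06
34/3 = 11.33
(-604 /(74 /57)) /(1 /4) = -68856 /37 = -1860.97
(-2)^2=4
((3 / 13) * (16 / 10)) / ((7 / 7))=24 / 65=0.37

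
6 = 6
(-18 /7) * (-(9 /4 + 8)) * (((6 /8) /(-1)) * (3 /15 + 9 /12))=-21033 /1120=-18.78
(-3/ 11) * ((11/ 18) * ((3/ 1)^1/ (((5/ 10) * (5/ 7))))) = -7/ 5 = -1.40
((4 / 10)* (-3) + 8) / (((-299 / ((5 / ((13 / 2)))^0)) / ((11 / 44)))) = -17 / 2990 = -0.01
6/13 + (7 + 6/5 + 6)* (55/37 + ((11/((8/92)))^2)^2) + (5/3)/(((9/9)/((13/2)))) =419765525895293/115440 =3636222504.29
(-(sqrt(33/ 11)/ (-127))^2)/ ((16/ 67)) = -201/ 258064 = -0.00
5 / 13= 0.38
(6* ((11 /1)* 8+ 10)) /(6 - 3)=196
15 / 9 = 5 / 3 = 1.67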